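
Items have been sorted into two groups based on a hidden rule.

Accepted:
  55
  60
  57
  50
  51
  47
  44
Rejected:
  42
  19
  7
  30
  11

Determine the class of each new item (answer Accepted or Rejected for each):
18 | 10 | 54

Every 'Accepted' example satisfies: at least 44. None of the 'Rejected' examples do.
18: Rejected (18 < 44). 10: Rejected (10 < 44). 54: Accepted (54 ≥ 44).

Rejected, Rejected, Accepted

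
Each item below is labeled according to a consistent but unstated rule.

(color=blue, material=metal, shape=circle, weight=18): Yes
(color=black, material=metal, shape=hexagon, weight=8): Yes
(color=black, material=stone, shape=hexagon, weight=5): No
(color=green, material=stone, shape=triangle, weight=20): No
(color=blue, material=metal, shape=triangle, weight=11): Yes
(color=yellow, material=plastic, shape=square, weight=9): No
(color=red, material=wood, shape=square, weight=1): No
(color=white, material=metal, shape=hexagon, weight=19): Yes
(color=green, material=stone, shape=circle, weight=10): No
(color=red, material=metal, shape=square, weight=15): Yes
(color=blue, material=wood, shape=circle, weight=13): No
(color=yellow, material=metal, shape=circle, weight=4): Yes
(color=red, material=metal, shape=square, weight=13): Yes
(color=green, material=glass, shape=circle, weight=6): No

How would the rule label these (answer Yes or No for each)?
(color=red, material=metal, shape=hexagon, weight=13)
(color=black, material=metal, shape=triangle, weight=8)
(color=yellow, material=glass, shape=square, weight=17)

Yes, Yes, No

The rule appears to be: material is metal.
(color=red, material=metal, shape=hexagon, weight=13): material is metal, satisfies this → Yes.
(color=black, material=metal, shape=triangle, weight=8): material is metal, satisfies this → Yes.
(color=yellow, material=glass, shape=square, weight=17): material is glass, does not pass → No.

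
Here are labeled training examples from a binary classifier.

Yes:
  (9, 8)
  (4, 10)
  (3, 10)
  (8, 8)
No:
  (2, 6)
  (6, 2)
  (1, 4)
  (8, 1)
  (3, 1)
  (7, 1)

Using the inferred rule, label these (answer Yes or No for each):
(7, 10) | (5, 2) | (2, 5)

The distinguishing property — sum ≥ 13 — holds for all the 'Yes' cases and none of the 'No' cases.
Yes: (7, 10), since 7+10 = 17. No: (5, 2), since 5+2 = 7. No: (2, 5), since 2+5 = 7.

Yes, No, No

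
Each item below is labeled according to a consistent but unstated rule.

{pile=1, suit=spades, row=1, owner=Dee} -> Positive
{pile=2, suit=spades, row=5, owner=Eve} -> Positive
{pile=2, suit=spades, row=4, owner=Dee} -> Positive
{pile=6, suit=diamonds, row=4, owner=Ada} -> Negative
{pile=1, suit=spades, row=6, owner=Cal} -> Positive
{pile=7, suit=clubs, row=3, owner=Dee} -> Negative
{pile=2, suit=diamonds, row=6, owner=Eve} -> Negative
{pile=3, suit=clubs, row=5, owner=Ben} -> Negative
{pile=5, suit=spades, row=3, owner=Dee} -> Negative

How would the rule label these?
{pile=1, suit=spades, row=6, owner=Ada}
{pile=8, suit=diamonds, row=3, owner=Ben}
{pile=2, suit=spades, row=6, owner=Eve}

The simplest hypothesis consistent with all the labels is: suit is spades AND pile ≤ 2.
{pile=1, suit=spades, row=6, owner=Ada}: suit is spades, pile = 1 — passes, so Positive. {pile=8, suit=diamonds, row=3, owner=Ben}: suit is diamonds, pile = 8 — does not fit, so Negative. {pile=2, suit=spades, row=6, owner=Eve}: suit is spades, pile = 2 — passes, so Positive.

Positive, Negative, Positive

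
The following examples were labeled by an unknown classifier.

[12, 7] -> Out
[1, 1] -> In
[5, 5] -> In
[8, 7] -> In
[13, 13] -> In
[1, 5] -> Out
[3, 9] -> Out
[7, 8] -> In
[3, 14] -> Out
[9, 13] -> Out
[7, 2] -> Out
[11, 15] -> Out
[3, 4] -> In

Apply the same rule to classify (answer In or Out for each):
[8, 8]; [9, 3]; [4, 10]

The pattern is that an item is 'In' exactly when: |first − second| ≤ 1.

In, Out, Out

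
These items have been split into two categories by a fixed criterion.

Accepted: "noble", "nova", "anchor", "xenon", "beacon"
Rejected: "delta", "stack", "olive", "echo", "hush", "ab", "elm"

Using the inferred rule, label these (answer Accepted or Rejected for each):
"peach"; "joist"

Rejected, Rejected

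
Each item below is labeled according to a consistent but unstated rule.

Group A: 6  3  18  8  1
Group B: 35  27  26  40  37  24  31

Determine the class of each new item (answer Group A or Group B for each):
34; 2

The classifier is using: at most 18.
34: 34 > 18, doesn't match → Group B.
2: 2 ≤ 18, satisfies this → Group A.

Group B, Group A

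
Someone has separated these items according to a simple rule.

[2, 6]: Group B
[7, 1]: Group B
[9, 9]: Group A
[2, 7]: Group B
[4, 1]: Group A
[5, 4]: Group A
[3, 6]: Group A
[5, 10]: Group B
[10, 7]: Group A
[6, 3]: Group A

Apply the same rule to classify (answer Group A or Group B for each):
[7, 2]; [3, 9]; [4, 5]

Every 'Group A' example satisfies: |first − second| ≤ 3. None of the 'Group B' examples do.
[7, 2]: |7−2| = 5, fails this test → Group B.
[3, 9]: |3−9| = 6, fails this test → Group B.
[4, 5]: |4−5| = 1, qualifies → Group A.

Group B, Group B, Group A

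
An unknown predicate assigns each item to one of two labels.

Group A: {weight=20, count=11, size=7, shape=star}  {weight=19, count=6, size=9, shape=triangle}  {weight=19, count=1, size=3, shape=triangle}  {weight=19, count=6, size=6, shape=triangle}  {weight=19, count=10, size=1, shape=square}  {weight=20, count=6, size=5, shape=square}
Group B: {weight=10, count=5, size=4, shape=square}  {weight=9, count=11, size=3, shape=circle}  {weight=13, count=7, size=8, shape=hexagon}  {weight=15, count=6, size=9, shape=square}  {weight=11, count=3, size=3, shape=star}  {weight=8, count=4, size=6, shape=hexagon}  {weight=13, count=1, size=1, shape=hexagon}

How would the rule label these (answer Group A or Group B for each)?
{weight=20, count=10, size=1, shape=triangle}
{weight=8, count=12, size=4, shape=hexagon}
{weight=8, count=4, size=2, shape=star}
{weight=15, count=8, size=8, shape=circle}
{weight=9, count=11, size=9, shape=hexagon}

The classifier is using: weight ≥ 19.

Group A, Group B, Group B, Group B, Group B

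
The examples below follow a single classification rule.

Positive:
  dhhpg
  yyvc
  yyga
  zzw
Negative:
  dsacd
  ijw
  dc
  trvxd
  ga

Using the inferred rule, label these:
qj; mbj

Negative, Negative

Looking at the examples, the only property every 'Positive' case has and every 'Negative' case lacks is: has a double letter.
qj → no doubled letter → Negative. mbj → no doubled letter → Negative.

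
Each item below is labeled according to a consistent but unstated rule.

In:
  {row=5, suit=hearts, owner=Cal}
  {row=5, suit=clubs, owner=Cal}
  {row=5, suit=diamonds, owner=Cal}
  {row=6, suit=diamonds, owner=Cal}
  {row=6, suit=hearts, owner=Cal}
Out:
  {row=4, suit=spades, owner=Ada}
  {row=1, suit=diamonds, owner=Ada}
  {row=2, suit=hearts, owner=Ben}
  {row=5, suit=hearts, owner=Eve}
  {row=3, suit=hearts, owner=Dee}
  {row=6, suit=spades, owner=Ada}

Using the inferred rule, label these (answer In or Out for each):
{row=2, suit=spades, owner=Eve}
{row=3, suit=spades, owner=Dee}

Out, Out

The rule appears to be: owner is Cal.
{row=2, suit=spades, owner=Eve} → owner is Eve → Out. {row=3, suit=spades, owner=Dee} → owner is Dee → Out.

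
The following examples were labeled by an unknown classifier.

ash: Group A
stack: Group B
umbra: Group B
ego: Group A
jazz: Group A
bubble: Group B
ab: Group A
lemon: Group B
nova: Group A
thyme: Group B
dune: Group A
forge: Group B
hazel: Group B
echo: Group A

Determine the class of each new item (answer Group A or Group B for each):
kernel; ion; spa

Group B, Group A, Group A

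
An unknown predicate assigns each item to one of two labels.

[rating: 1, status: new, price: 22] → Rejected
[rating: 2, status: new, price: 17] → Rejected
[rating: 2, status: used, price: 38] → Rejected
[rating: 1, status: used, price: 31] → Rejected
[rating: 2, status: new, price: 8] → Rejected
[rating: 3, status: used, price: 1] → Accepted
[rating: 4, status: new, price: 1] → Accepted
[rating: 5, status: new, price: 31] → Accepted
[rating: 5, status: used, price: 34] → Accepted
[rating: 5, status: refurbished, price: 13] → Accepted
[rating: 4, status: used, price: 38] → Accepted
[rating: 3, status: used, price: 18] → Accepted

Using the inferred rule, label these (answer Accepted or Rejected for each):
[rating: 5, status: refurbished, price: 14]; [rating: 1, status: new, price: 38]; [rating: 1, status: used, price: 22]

Accepted, Rejected, Rejected

The distinguishing property — rating ≥ 3 — holds for all the 'Accepted' cases and none of the 'Rejected' cases.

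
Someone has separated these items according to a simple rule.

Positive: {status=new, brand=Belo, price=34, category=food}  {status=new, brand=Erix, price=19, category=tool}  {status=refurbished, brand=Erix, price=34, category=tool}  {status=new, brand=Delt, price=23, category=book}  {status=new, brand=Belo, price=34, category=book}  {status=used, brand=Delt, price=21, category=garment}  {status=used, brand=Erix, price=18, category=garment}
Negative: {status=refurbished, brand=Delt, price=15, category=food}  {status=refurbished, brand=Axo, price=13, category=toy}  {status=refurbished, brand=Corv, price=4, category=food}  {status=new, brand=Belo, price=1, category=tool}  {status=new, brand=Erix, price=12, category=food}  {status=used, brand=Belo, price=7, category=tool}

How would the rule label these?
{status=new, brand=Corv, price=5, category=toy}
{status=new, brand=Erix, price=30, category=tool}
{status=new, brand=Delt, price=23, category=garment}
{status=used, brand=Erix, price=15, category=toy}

Negative, Positive, Positive, Negative

All 'Positive' examples share one property — price ≥ 18 — and every 'Negative' example lacks it.
{status=new, brand=Corv, price=5, category=toy}: Negative (price = 5). {status=new, brand=Erix, price=30, category=tool}: Positive (price = 30). {status=new, brand=Delt, price=23, category=garment}: Positive (price = 23). {status=used, brand=Erix, price=15, category=toy}: Negative (price = 15).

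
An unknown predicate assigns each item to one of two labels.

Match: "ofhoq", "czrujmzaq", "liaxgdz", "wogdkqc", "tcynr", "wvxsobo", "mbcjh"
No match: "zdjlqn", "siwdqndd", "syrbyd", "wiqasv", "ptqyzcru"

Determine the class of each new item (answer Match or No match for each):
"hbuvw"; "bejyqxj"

Match, Match

The simplest hypothesis consistent with all the labels is: odd length.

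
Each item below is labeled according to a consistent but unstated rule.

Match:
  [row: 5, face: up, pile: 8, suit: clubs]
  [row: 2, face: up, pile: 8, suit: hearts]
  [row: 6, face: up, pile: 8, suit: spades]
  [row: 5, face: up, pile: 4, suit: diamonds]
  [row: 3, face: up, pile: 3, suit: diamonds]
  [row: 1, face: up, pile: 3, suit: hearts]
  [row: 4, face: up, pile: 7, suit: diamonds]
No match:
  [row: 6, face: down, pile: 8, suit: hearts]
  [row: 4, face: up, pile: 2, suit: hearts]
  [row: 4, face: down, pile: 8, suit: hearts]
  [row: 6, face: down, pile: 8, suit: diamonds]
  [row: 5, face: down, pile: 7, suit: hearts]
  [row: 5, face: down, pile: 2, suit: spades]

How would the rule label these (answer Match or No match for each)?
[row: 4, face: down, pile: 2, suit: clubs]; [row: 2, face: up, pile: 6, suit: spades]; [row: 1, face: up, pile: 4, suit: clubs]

One predicate separates the groups cleanly: face is up AND pile ≥ 3.
[row: 4, face: down, pile: 2, suit: clubs]: face is down, pile = 2, does not fit → No match. [row: 2, face: up, pile: 6, suit: spades]: face is up, pile = 6, qualifies → Match. [row: 1, face: up, pile: 4, suit: clubs]: face is up, pile = 4, qualifies → Match.

No match, Match, Match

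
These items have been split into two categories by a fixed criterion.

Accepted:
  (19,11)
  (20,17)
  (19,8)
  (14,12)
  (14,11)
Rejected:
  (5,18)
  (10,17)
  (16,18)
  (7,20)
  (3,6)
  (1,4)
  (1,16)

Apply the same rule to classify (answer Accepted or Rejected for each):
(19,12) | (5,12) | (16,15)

Accepted, Rejected, Accepted

The distinguishing property — first > second — holds for all the 'Accepted' cases and none of the 'Rejected' cases.
(19,12): 19 > 12 — checks out, so Accepted.
(5,12): 5 < 12 — does not fit, so Rejected.
(16,15): 16 > 15 — checks out, so Accepted.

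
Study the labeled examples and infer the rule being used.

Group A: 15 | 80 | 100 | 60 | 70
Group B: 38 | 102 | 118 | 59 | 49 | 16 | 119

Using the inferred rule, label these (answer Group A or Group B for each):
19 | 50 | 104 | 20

'Group A' ⟺ multiple of 5.
19 — 19 = 5·3 + 4, hence Group B.
50 — 50 = 5·10, hence Group A.
104 — 104 = 5·20 + 4, hence Group B.
20 — 20 = 5·4, hence Group A.

Group B, Group A, Group B, Group A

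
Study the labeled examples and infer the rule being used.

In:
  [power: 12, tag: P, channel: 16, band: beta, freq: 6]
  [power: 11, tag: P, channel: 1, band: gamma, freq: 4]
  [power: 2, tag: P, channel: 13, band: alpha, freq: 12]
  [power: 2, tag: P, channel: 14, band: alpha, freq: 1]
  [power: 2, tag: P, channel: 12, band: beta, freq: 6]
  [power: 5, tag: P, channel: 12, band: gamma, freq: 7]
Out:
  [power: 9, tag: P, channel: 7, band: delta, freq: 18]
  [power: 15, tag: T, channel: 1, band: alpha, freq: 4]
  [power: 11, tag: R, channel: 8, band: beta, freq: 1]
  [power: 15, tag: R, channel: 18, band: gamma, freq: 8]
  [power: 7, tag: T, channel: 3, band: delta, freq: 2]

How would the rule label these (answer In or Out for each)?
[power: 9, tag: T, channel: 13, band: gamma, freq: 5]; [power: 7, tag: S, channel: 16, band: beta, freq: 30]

Out, Out

One predicate separates the groups cleanly: tag is P AND freq ≤ 12.
[power: 9, tag: T, channel: 13, band: gamma, freq: 5]: Out (tag is T, freq = 5).
[power: 7, tag: S, channel: 16, band: beta, freq: 30]: Out (tag is S, freq = 30).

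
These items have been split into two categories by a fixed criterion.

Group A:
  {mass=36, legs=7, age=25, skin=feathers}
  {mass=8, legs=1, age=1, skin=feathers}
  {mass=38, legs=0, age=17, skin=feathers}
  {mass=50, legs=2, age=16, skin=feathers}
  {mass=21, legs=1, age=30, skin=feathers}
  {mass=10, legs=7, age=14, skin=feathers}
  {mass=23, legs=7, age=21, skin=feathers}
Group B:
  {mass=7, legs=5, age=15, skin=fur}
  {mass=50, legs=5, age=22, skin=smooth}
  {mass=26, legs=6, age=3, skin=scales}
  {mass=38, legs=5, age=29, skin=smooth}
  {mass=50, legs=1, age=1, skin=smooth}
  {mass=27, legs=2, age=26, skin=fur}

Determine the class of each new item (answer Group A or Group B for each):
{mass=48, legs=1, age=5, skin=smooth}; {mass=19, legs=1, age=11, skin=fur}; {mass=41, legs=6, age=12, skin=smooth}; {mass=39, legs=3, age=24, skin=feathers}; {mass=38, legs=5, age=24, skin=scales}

Group B, Group B, Group B, Group A, Group B

Looking at the examples, the only property every 'Group A' case has and every 'Group B' case lacks is: skin is feathers.
{mass=48, legs=1, age=5, skin=smooth}: Group B (skin is smooth).
{mass=19, legs=1, age=11, skin=fur}: Group B (skin is fur).
{mass=41, legs=6, age=12, skin=smooth}: Group B (skin is smooth).
{mass=39, legs=3, age=24, skin=feathers}: Group A (skin is feathers).
{mass=38, legs=5, age=24, skin=scales}: Group B (skin is scales).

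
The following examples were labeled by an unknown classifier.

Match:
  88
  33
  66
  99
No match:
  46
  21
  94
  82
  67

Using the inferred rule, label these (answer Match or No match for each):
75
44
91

Every 'Match' example satisfies: multiple of 11. None of the 'No match' examples do.
75: 75 = 11·6 + 9 — lacks this property, so No match.
44: 44 = 11·4 — passes, so Match.
91: 91 = 11·8 + 3 — lacks this property, so No match.

No match, Match, No match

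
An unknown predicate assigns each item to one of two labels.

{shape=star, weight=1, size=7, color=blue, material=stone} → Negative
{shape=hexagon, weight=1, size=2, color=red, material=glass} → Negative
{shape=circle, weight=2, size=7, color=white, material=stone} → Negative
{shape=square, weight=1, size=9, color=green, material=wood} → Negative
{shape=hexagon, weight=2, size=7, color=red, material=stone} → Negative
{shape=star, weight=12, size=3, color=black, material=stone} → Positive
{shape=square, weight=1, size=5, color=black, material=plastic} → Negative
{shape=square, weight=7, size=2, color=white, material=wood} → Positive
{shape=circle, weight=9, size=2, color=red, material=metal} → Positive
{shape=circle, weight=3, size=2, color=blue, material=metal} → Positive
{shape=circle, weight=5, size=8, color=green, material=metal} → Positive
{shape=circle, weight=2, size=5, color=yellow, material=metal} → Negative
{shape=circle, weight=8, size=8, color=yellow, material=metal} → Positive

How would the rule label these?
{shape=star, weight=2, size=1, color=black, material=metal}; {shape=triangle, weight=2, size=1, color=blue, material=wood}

The common property of the 'Positive' items is: weight ≥ 3. No 'Negative' item has it.
Negative: {shape=star, weight=2, size=1, color=black, material=metal}, since weight = 2. Negative: {shape=triangle, weight=2, size=1, color=blue, material=wood}, since weight = 2.

Negative, Negative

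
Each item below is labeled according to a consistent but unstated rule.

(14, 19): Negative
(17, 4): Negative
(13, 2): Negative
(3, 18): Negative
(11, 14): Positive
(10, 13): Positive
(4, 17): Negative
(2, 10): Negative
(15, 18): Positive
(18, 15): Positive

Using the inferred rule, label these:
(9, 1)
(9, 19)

Negative, Negative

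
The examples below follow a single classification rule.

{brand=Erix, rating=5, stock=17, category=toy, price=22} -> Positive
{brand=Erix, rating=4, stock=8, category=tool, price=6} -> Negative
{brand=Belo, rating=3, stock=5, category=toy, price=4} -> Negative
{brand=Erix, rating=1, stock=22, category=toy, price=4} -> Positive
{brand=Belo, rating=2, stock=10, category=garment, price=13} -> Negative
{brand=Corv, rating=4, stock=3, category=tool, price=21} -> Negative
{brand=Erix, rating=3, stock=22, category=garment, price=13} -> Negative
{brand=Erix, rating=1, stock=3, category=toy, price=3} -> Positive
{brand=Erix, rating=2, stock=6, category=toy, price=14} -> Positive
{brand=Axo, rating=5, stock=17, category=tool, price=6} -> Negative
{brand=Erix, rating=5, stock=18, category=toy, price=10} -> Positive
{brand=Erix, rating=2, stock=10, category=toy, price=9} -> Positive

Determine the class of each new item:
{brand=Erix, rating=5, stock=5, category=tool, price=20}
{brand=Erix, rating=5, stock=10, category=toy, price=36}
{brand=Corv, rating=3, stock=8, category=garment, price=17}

The pattern is that an item is 'Positive' exactly when: category is toy AND brand is Erix.
Negative: {brand=Erix, rating=5, stock=5, category=tool, price=20}, since category is tool, brand is Erix.
Positive: {brand=Erix, rating=5, stock=10, category=toy, price=36}, since category is toy, brand is Erix.
Negative: {brand=Corv, rating=3, stock=8, category=garment, price=17}, since category is garment, brand is Corv.

Negative, Positive, Negative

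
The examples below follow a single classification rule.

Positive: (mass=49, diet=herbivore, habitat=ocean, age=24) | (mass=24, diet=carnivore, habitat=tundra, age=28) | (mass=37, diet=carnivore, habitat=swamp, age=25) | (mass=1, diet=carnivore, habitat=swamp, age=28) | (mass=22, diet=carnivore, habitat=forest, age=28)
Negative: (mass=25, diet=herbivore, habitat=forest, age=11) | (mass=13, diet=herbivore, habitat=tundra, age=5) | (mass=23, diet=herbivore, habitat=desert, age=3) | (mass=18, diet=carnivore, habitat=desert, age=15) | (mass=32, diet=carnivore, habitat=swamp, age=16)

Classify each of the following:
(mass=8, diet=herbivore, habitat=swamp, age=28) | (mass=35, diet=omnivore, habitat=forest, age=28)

A rule that fits every label: age ≥ 24 — true of each 'Positive' example, false of each 'Negative' one.
(mass=8, diet=herbivore, habitat=swamp, age=28) — age = 28, hence Positive.
(mass=35, diet=omnivore, habitat=forest, age=28) — age = 28, hence Positive.

Positive, Positive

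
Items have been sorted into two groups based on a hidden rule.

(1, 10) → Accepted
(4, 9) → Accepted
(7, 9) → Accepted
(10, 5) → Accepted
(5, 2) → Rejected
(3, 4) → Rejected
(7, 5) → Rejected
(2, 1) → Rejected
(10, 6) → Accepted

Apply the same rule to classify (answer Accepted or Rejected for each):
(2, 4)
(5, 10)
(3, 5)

Rejected, Accepted, Rejected

A rule that fits every label: max ≥ 9 — true of each 'Accepted' example, false of each 'Rejected' one.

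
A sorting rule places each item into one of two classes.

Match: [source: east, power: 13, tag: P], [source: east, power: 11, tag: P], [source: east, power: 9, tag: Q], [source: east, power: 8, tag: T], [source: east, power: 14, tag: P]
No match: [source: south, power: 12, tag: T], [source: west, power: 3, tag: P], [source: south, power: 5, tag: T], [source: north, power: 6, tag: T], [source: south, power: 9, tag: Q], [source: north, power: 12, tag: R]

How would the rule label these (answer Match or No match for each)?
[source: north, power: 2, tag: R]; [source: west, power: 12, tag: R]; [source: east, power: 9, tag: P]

Rule: source is east. This holds for each 'Match' example and fails for each 'No match' one.

No match, No match, Match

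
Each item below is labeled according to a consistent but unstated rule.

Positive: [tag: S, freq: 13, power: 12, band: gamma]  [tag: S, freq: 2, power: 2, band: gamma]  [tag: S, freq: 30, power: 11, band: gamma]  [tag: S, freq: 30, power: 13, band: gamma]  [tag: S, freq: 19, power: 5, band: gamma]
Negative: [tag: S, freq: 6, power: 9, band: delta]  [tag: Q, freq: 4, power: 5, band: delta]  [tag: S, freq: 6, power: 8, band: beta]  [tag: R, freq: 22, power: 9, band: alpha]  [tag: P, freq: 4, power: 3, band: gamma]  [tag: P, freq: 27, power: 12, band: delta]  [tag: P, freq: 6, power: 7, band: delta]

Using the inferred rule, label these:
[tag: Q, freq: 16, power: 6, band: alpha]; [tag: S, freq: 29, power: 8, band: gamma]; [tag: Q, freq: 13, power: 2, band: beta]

The simplest hypothesis consistent with all the labels is: band is gamma AND tag is S.

Negative, Positive, Negative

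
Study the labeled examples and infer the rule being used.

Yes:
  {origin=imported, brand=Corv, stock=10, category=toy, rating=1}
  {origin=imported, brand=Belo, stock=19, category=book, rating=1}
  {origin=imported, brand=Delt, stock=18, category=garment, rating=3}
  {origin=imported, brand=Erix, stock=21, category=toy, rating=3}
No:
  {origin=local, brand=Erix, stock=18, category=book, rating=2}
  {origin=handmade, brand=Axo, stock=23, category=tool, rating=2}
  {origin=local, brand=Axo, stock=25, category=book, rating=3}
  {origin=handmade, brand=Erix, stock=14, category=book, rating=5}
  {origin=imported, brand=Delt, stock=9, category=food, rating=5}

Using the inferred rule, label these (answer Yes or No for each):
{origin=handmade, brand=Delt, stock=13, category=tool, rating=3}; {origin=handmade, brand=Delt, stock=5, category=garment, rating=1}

Every 'Yes' example satisfies: origin is imported AND rating ≤ 3. None of the 'No' examples do.

No, No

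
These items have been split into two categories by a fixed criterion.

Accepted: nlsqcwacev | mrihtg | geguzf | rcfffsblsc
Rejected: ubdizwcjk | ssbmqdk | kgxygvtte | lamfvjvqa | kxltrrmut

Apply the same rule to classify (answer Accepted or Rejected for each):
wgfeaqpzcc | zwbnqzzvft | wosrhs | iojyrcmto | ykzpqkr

Accepted, Accepted, Accepted, Rejected, Rejected

The pattern is that an item is 'Accepted' exactly when: even length.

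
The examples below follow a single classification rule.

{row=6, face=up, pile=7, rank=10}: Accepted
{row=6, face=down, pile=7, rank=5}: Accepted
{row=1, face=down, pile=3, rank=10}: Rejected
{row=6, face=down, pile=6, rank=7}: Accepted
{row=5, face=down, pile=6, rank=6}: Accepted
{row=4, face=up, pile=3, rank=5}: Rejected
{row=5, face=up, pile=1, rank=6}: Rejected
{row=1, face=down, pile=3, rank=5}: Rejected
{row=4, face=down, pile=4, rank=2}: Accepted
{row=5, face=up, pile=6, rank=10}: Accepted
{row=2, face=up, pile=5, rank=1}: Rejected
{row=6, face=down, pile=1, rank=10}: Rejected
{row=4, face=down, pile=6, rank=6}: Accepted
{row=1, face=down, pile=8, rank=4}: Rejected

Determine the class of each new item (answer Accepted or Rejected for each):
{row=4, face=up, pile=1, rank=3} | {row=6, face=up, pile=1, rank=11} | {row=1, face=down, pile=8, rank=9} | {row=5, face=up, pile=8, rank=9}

Rejected, Rejected, Rejected, Accepted

The distinguishing property — pile ≥ 4 AND row ≥ 4 — holds for all the 'Accepted' cases and none of the 'Rejected' cases.
{row=4, face=up, pile=1, rank=3}: pile = 1, row = 4 — fails this test, so Rejected.
{row=6, face=up, pile=1, rank=11}: pile = 1, row = 6 — fails this test, so Rejected.
{row=1, face=down, pile=8, rank=9}: pile = 8, row = 1 — fails this test, so Rejected.
{row=5, face=up, pile=8, rank=9}: pile = 8, row = 5 — satisfies this, so Accepted.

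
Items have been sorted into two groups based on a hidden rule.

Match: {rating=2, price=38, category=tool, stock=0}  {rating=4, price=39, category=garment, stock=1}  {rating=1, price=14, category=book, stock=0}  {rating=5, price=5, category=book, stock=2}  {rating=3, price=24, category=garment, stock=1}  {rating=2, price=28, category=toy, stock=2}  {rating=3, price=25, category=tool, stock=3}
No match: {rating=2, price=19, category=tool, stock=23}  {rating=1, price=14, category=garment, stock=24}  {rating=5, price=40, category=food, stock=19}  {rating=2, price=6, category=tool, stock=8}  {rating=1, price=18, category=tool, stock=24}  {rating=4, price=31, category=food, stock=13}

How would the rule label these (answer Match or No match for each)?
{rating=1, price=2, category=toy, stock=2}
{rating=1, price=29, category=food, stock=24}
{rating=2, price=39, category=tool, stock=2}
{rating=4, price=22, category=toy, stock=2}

The pattern is that an item is 'Match' exactly when: stock ≤ 3.
Match: {rating=1, price=2, category=toy, stock=2}, since stock = 2. No match: {rating=1, price=29, category=food, stock=24}, since stock = 24. Match: {rating=2, price=39, category=tool, stock=2}, since stock = 2. Match: {rating=4, price=22, category=toy, stock=2}, since stock = 2.

Match, No match, Match, Match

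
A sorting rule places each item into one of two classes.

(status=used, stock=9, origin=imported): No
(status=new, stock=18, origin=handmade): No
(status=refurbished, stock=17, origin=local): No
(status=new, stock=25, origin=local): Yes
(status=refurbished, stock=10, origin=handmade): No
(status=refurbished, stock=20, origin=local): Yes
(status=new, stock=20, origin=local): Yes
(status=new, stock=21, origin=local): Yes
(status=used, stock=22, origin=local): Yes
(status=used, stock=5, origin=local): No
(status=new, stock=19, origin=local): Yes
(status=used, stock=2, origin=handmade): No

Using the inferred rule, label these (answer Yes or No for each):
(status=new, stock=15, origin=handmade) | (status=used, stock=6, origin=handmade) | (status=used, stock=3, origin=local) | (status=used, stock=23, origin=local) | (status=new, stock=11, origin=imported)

No, No, No, Yes, No

The simplest hypothesis consistent with all the labels is: stock ≥ 19.
(status=new, stock=15, origin=handmade): No (stock = 15).
(status=used, stock=6, origin=handmade): No (stock = 6).
(status=used, stock=3, origin=local): No (stock = 3).
(status=used, stock=23, origin=local): Yes (stock = 23).
(status=new, stock=11, origin=imported): No (stock = 11).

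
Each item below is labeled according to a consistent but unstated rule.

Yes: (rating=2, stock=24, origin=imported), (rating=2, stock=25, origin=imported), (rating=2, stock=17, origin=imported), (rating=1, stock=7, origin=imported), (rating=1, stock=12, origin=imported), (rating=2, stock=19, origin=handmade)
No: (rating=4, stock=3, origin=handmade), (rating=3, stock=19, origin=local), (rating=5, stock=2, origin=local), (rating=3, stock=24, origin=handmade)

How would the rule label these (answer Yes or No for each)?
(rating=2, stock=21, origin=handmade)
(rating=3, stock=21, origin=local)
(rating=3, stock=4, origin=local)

Yes, No, No

All 'Yes' examples share one property — rating ≤ 2 — and every 'No' example lacks it.
(rating=2, stock=21, origin=handmade): rating = 2 — satisfies this, so Yes. (rating=3, stock=21, origin=local): rating = 3 — fails the rule, so No. (rating=3, stock=4, origin=local): rating = 3 — fails the rule, so No.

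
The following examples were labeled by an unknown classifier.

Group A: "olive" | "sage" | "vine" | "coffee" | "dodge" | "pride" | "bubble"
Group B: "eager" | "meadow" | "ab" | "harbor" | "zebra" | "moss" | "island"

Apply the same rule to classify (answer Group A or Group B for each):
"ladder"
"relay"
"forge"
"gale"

Group B, Group B, Group A, Group A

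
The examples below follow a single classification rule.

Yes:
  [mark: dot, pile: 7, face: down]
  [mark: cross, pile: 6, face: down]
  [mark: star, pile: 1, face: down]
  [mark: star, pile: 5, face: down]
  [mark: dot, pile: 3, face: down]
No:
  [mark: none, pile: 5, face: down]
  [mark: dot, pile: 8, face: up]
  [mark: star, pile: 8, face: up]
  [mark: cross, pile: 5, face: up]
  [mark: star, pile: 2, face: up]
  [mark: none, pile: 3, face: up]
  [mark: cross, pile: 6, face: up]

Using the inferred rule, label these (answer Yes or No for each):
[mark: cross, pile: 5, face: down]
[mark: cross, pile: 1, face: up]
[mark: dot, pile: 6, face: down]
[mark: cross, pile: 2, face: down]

A rule that fits every label: face is down AND mark is not none — true of each 'Yes' example, false of each 'No' one.
[mark: cross, pile: 5, face: down] — face is down, mark is cross, hence Yes. [mark: cross, pile: 1, face: up] — face is up, mark is cross, hence No. [mark: dot, pile: 6, face: down] — face is down, mark is dot, hence Yes. [mark: cross, pile: 2, face: down] — face is down, mark is cross, hence Yes.

Yes, No, Yes, Yes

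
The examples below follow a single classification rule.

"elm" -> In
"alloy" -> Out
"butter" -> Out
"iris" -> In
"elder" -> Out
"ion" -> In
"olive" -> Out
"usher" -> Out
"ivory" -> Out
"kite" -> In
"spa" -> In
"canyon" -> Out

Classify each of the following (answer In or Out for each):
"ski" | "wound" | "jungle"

The pattern is that an item is 'In' exactly when: length ≤ 4.

In, Out, Out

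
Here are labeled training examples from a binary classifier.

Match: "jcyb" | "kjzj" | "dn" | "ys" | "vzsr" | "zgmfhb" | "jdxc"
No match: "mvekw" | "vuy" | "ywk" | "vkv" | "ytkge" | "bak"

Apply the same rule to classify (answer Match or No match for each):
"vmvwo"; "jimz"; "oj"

No match, Match, Match

The simplest hypothesis consistent with all the labels is: even length.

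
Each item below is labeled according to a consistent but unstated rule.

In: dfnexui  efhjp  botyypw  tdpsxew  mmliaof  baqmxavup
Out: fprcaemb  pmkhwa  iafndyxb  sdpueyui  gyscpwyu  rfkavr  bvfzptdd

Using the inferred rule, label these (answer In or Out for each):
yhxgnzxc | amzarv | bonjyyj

Every 'In' example satisfies: odd length. None of the 'Out' examples do.
yhxgnzxc → length 8 → Out. amzarv → length 6 → Out. bonjyyj → length 7 → In.

Out, Out, In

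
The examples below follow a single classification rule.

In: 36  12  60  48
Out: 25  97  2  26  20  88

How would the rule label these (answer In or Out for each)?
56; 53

Out, Out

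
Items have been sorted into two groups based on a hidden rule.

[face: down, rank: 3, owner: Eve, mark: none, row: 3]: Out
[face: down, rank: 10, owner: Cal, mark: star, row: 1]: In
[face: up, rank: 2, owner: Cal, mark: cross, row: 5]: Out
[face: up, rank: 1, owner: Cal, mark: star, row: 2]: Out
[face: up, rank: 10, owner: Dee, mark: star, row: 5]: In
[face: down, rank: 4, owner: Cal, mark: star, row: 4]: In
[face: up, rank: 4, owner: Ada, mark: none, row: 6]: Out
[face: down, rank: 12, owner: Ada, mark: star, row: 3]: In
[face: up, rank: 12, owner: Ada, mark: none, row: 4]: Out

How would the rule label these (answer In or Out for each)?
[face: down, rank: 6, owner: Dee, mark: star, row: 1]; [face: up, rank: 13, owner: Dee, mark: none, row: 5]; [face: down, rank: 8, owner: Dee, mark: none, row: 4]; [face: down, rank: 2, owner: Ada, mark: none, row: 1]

One predicate separates the groups cleanly: mark is star AND rank ≥ 2.

In, Out, Out, Out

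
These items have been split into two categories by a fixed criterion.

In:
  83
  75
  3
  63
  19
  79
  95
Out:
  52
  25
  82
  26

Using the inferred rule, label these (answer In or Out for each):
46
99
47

The classifier is using: ≡ 3 (mod 4).

Out, In, In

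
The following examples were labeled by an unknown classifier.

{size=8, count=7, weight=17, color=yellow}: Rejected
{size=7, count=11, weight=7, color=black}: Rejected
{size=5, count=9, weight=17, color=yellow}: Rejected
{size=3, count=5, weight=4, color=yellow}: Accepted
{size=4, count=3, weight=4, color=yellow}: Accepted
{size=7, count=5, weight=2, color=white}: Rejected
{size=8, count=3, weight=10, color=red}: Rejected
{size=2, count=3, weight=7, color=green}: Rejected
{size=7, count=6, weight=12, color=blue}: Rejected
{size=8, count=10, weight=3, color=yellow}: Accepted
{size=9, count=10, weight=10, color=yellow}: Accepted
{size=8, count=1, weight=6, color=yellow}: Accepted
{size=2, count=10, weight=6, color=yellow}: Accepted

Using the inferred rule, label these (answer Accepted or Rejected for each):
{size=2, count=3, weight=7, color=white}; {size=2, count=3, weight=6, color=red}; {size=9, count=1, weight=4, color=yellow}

Rejected, Rejected, Accepted

A rule that fits every label: color is yellow AND weight ≤ 10 — true of each 'Accepted' example, false of each 'Rejected' one.
{size=2, count=3, weight=7, color=white}: Rejected (color is white, weight = 7). {size=2, count=3, weight=6, color=red}: Rejected (color is red, weight = 6). {size=9, count=1, weight=4, color=yellow}: Accepted (color is yellow, weight = 4).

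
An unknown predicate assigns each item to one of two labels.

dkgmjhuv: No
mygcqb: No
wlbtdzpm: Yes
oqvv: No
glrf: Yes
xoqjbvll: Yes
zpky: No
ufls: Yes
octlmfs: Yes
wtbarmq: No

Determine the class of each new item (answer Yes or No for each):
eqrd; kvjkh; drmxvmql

No, No, Yes

The distinguishing property — contains 'l' — holds for all the 'Yes' cases and none of the 'No' cases.
eqrd: No (no 'l').
kvjkh: No (no 'l').
drmxvmql: Yes (has 'l').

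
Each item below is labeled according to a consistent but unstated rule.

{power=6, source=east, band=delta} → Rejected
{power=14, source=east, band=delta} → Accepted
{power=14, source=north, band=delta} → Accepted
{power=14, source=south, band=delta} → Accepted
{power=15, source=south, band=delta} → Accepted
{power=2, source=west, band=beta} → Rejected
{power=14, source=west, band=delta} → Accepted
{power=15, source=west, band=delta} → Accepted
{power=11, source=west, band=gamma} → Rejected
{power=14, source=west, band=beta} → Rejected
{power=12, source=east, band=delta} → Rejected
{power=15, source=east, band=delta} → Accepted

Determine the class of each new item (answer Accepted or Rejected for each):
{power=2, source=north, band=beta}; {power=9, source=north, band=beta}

Rejected, Rejected

One predicate separates the groups cleanly: band is delta AND power ≥ 14.
{power=2, source=north, band=beta}: band is beta, power = 2 — doesn't qualify, so Rejected.
{power=9, source=north, band=beta}: band is beta, power = 9 — doesn't qualify, so Rejected.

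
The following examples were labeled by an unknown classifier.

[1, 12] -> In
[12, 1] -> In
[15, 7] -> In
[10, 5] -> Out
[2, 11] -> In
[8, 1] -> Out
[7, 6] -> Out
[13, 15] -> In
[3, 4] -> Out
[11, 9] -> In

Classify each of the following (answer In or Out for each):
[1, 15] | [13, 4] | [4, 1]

In, In, Out

The rule appears to be: max ≥ 11.
[1, 15]: In (max 15). [13, 4]: In (max 13). [4, 1]: Out (max 4).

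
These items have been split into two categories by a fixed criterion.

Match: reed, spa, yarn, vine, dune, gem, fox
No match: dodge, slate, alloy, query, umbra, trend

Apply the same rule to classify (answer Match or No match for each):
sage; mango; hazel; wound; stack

The classifier is using: length ≤ 4.
sage: length 4 — fits, so Match. mango: length 5 — fails this test, so No match. hazel: length 5 — fails this test, so No match. wound: length 5 — fails this test, so No match. stack: length 5 — fails this test, so No match.

Match, No match, No match, No match, No match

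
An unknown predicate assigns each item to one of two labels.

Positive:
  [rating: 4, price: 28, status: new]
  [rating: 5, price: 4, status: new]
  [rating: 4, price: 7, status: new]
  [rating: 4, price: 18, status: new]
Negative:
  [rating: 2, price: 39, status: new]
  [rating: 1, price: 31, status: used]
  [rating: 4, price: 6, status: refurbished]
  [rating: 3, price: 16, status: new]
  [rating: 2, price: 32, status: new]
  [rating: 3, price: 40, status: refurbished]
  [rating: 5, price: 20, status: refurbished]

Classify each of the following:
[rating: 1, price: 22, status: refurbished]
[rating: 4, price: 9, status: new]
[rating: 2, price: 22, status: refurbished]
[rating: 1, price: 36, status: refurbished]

Negative, Positive, Negative, Negative

One predicate separates the groups cleanly: status is new AND rating ≥ 4.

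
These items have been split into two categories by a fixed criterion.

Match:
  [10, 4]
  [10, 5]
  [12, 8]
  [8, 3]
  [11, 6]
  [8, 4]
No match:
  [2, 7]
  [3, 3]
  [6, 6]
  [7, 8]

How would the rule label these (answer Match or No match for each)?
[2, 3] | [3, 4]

Rule: first > second. This holds for each 'Match' example and fails for each 'No match' one.

No match, No match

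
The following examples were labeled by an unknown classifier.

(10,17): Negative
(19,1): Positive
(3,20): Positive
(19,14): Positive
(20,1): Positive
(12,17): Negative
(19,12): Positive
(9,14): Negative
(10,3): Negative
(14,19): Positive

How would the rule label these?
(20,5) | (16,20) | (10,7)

Rule: max ≥ 19. This holds for each 'Positive' example and fails for each 'Negative' one.
(20,5): max 20, fits → Positive.
(16,20): max 20, fits → Positive.
(10,7): max 10, does not pass → Negative.

Positive, Positive, Negative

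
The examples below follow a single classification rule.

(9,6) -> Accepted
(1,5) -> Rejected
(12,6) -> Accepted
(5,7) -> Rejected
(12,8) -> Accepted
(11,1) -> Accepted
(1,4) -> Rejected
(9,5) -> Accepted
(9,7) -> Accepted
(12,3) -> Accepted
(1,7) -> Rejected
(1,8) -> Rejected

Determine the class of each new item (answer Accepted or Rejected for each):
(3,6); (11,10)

'Accepted' ⟺ first > second.

Rejected, Accepted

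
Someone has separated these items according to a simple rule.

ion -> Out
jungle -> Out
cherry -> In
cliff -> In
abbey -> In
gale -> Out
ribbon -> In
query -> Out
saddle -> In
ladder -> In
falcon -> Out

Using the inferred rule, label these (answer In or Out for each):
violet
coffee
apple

Out, In, In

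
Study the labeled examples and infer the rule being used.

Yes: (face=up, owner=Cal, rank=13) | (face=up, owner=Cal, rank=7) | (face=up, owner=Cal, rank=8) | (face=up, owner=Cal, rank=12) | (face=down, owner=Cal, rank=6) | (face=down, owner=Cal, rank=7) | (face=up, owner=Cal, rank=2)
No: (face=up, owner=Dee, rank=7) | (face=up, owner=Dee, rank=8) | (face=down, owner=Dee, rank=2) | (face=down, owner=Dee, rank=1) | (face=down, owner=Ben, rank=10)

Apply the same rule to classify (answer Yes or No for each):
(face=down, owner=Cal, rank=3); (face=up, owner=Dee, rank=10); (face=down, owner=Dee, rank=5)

Rule: owner is Cal. This holds for each 'Yes' example and fails for each 'No' one.

Yes, No, No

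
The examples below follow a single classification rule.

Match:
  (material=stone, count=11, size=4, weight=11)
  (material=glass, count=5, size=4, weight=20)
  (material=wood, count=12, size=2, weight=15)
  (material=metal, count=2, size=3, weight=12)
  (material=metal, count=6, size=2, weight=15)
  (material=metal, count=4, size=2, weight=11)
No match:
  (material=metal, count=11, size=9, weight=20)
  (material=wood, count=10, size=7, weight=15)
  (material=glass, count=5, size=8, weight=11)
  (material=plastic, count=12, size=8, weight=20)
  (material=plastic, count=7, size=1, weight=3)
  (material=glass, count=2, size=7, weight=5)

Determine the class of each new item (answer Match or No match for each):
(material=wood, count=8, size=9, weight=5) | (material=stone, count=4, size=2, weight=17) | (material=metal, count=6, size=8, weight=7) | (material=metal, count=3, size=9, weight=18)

No match, Match, No match, No match

Every 'Match' example satisfies: size ≥ 2 AND size ≤ 4. None of the 'No match' examples do.
(material=wood, count=8, size=9, weight=5): size = 9, doesn't match → No match. (material=stone, count=4, size=2, weight=17): size = 2, meets the rule → Match. (material=metal, count=6, size=8, weight=7): size = 8, doesn't match → No match. (material=metal, count=3, size=9, weight=18): size = 9, doesn't match → No match.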